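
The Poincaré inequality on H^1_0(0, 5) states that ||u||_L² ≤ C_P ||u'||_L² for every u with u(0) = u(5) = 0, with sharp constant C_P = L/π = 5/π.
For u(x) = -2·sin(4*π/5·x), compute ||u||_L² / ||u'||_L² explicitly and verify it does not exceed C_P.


||u||_L² / ||u'||_L² = 5/(4*π) < C_P = 5/π.

u(x) = -2·sin(4*π/5·x), so u'(x) = -8*π*cos(4*π*x/5)/5.
Writing u(x) = A·sin(kπx/L) with A = -2 and k = 4, use ∫_0^L sin²(kπx/L) dx = L/2 and ∫_0^L cos²(kπx/L) dx = L/2.
u² = 4·sin²(4*π/5·x) and (u')² = 64*π^2/25·cos²(4*π/5·x), and each of sin², cos² integrates to L/2 = 5/2 over (0, 5).
∫_0^5 u² dx = 10, so ||u||_L² = sqrt(10).
∫_0^5 (u')² dx = 32*π^2/5, so ||u'||_L² = 4*sqrt(10)*π/5.
Ratio ||u||_L² / ||u'||_L² = 5/(4*π).
Sharp Poincaré constant on H^1_0(0, 5) is C_P = L/π = 5/π, achieved by sin(π/5·x).
This is the k = 4 harmonic; the ratio L/(kπ) is strictly less than C_P = L/π, consistent with the sharp inequality ||u||_L² ≤ C_P ||u'||_L².


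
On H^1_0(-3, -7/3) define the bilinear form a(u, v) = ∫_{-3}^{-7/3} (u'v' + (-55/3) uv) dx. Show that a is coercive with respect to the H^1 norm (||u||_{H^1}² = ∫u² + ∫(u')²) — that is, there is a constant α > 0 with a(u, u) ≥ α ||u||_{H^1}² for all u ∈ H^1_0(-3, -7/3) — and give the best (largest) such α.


α = (-220 + 27*π^2)/(3*(4 + 9*π^2))

Coercivity of a(·,·) on H^1_0(-3, -7/3) means a(u, u) ≥ α ||u||_{H^1}² for every u ∈ H^1_0.
The interval has length L = 2/3, and Poincaré/coercivity depend only on L. Here a(u, u) = ∫(u')² + (-55/3)·∫u².
Here c = -55/3 < 0 with |c| < (π/L)² = 9*π^2/4, so coercivity still holds. The condition a(u,u) ≥ α||u||_{H^1}² reads (1−α)∫(u')² ≥ (α−c)∫u². Any admissible α is ≤ 1 (rapidly oscillating u have ∫u²/∫(u')² → 0), and α = 1 would force 0 ≥ (1−c)∫u², impossible since c < 1; so 1−α > 0. By the sharp Poincaré inequality on H^1_0 of an interval of length L, ∫(u')² ≥ (π/L)²∫u² with equality for the first sine mode sin(π(x−x₀)/L) (x₀ the left endpoint), so the inequality holds for all u iff (1−α)(π/L)² ≥ α − c, i.e. α ≤ ((π/L)² + c)/((π/L)² + 1) = (1 + c(L/π)²)/(1 + (L/π)²). (Direct route, valid since c ≤ 0: Poincaré gives c∫u² ≥ c(L/π)²∫(u')², so a(u,u) ≥ (1 + c(L/π)²)∫(u')², while ||u||_{H^1}² ≤ (1 + (L/π)²)∫(u')²; dividing yields the same α.) With (π/L)² = 9*π^2/4 and c = -55/3, the largest admissible constant is α = ((π/L)² + c)/((π/L)² + 1).
Simplifying, α = (-220 + 27*π^2)/(3*(4 + 9*π^2)).


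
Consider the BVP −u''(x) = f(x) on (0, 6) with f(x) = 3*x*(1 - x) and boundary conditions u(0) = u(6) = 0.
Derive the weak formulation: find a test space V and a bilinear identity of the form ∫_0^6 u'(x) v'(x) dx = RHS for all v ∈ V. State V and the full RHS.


V = H^1_0(0, 6) (so v(0) = v(6) = 0); weak form: ∫_0^6 u'v' dx = ∫_0^6 (3*x*(1 - x)) v dx for all v ∈ V.

Multiply both sides by a test function v and integrate from 0 to 6:
  ∫_0^6 −u''(x) v(x) dx = ∫_0^6 f(x) v(x) dx.
Integrate the LHS by parts once:
  ∫_0^6 −u'' v dx = −[u'(x) v(x)]_0^6 + ∫_0^6 u'(x) v'(x) dx.
Thus ∫_0^6 u'(x) v'(x) dx = ∫_0^6 f(x) v(x) dx + [u'(x) v(x)]_0^6.
Choose V so that boundary terms are either known or forced to vanish.
u is Dirichlet: u(0) = u(6) = 0. Let V = H^1_0(0, 6); then v(0) = v(6) = 0, and [u' v]_0^6 = 0.
Weak formulation: find u (satisfying any essential BC) such that ∫_0^6 u'(x) v'(x) dx = ∫_0^6 f v dx for all v ∈ V.
Substituting f(x) = 3*x*(1 - x), the right-hand side is ∫_0^6 (3*x*(1 - x)) v dx.


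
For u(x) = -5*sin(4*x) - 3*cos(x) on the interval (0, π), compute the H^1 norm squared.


||u||_{H^1(0,π)}^2 = 32 + 443*π/2

u'(x) = 3*sin(x) - 20*cos(4*x).
Expand u² and (u')² and integrate term by term on (0, π), using: for integers n ≥ 1, ∫_0^π sin²(nx) dx = ∫_0^π cos²(nx) dx = π/2; for n ≠ n', ∫_0^π sin(nx)sin(n'x) dx = ∫_0^π cos(nx)cos(n'x) dx = 0; and by product-to-sum, ∫_0^π sin(nx)cos(n'x) dx = ½∫_0^π [sin((n+n')x) + sin((n−n')x)] dx, which is 0 when n+n' is even and 2n/(n²−n'²) when n+n' is odd (it need not vanish on (0, π)).
  u² squared terms: (-5)²·∫sin(4x)² dx = 25·π/2 = 25*π/2;  (-3)²·∫cos(x)² dx = 9·π/2 = 9*π/2.
  u² cross terms: 2·(-5)·(-3)·∫sin(4x)·cos(x) dx = 30·(8/15) = 16.
  So ∫_0^π u² dx = 25*π/2 + 9*π/2 + 16 = 16 + 17*π.
  (u')² squared terms: (-20)²·∫cos(4x)² dx = 400·π/2 = 200*π;  (3)²·∫sin(x)² dx = 9·π/2 = 9*π/2.
  (u')² cross terms: 2·(-20)·(3)·∫cos(4x)·sin(x) dx = -120·(-2/15) = 16.
  So ∫_0^π (u')² dx = 200*π + 9*π/2 + 16 = 16 + 409*π/2.
||u||_{H^1}^2 = (16 + 17*π) + (16 + 409*π/2) = 32 + 443*π/2.


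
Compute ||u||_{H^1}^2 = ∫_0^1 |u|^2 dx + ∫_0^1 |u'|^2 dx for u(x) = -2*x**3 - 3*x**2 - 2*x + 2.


||u||_{H^1}^2 = 6878/105

The H^1 norm (squared) on an interval (0, L) is
  ||u||_{H^1}^2 = ∫_0^L u(x)^2 dx + ∫_0^L u'(x)^2 dx.
Compute u'(x) = -6*x**2 - 6*x - 2.
Then u(x)^2 = 4*x**6 + 12*x**5 + 17*x**4 + 4*x**3 - 8*x**2 - 8*x + 4 and u'(x)^2 = 36*x**4 + 72*x**3 + 60*x**2 + 24*x + 4.
Integrate each monomial from 0 to 1 using ∫_0^1 c·x^n dx = c·1^(n+1)/(n+1):
  ∫_0^1 u(x)^2 dx = ∫_0^1 (4*x^6 + 12*x^5 + 17*x^4 + 4*x^3 - 8*x^2 - 8*x + 4) dx. Term by term:
    ∫_0^1 4*x^6 dx = 4/7;  ∫_0^1 12*x^5 dx = 2;  ∫_0^1 17*x^4 dx = 17/5;
    ∫_0^1 4*x^3 dx = 1;  ∫_0^1 -8*x^2 dx = -8/3;  ∫_0^1 -8*x dx = -4;
    ∫_0^1 4 dx = 4.
  Sum: 4/7 + 2 + 17/5 + 1 − 8/3 − 4 + 4 = 452/105.
  ∫_0^1 u'(x)^2 dx = ∫_0^1 (36*x^4 + 72*x^3 + 60*x^2 + 24*x + 4) dx. Term by term:
    ∫_0^1 36*x^4 dx = 36/5;  ∫_0^1 72*x^3 dx = 18;  ∫_0^1 60*x^2 dx = 20;
    ∫_0^1 24*x dx = 12;  ∫_0^1 4 dx = 4.
  Sum: 36/5 + 18 + 20 + 12 + 4 = 306/5.
Adding: ||u||_{H^1}^2 = 452/105 + 306/5 = 6878/105.


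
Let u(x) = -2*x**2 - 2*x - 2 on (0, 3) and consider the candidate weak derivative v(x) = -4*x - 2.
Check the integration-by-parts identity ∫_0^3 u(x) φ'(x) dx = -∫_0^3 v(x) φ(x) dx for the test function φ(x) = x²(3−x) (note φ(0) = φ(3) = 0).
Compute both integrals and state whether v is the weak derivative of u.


LHS = 621/10, RHS = 621/10. Yes, v = u' weakly.

u(x) = -2*x**2 - 2*x - 2, classical derivative u'(x) = -4*x - 2.
φ(x) = x²(3−x), so φ'(x) = 3*x*(2 - x).
Note φ(0) = φ(3) = 0, so the boundary term u·φ vanishes.
LHS = ∫_0^3 u(x) φ'(x) dx = ∫_0^3 (6*x^4 - 6*x^3 - 6*x^2 - 12*x) dx. Term by term:
  ∫_0^3 6*x^4 dx = 1458/5;  ∫_0^3 -6*x^3 dx = -243/2;  ∫_0^3 -6*x^2 dx = -54;
  ∫_0^3 -12*x dx = -54.
Sum: 1458/5 − 243/2 − 54 − 54 = 621/10.
So LHS = 621/10.
∫_0^3 v(x) φ(x) dx = ∫_0^3 (4*x^4 - 10*x^3 - 6*x^2) dx. Term by term:
  ∫_0^3 4*x^4 dx = 972/5;  ∫_0^3 -10*x^3 dx = -405/2;  ∫_0^3 -6*x^2 dx = -54.
Sum: 972/5 − 405/2 − 54 = -621/10.
So RHS = -∫_0^3 v(x) φ(x) dx = 621/10.
LHS = RHS, so the identity holds for this test φ.
Moreover u is smooth here and v(x) = u'(x) = -4*x - 2 pointwise, so the identity holds for every test function. Hence v is the weak derivative of u.


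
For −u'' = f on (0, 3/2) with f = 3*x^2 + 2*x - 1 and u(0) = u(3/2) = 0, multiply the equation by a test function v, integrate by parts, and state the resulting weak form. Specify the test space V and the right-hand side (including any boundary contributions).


V = H^1_0(0, 3/2) (so v(0) = v(3/2) = 0); weak form: ∫_0^3/2 u'v' dx = ∫_0^3/2 (3*x^2 + 2*x - 1) v dx for all v ∈ V.

Multiply both sides by a test function v and integrate from 0 to 3/2:
  ∫_0^3/2 −u''(x) v(x) dx = ∫_0^3/2 f(x) v(x) dx.
Integrate the LHS by parts once:
  ∫_0^3/2 −u'' v dx = −[u'(x) v(x)]_0^3/2 + ∫_0^3/2 u'(x) v'(x) dx.
Thus ∫_0^3/2 u'(x) v'(x) dx = ∫_0^3/2 f(x) v(x) dx + [u'(x) v(x)]_0^3/2.
Choose V so that boundary terms are either known or forced to vanish.
u is Dirichlet: u(0) = u(3/2) = 0. Let V = H^1_0(0, 3/2); then v(0) = v(3/2) = 0, and [u' v]_0^3/2 = 0.
Weak formulation: find u (satisfying any essential BC) such that ∫_0^3/2 u'(x) v'(x) dx = ∫_0^3/2 f v dx for all v ∈ V.
Substituting f(x) = 3*x^2 + 2*x - 1, the right-hand side is ∫_0^3/2 (3*x^2 + 2*x - 1) v dx.


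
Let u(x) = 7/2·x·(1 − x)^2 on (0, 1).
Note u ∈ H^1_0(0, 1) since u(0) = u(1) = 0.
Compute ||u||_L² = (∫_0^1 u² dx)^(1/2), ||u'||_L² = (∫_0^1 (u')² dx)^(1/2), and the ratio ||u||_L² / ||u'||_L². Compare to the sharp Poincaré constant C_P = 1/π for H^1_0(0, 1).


||u||_L² / ||u'||_L² = sqrt(14)/14 < C_P = 1/π.

u(x) = 7/2·x·(1 − x)^2, so u'(x) = 21*x^2/2 - 14*x + 7/2.
u(x) = 7/2·x·(1 − x)^2 vanishes at x = 0 and x = 1, so u ∈ H^1_0(0, 1). Differentiate via the product rule and integrate the resulting polynomials term by term.
  ∫_0^1 u² dx = ∫_0^1 (49*x^6/4 - 49*x^5 + 147*x^4/2 - 49*x^3 + 49*x^2/4) dx. Term by term:
    ∫_0^1 49*x^6/4 dx = 7/4;  ∫_0^1 -49*x^5 dx = -49/6;  ∫_0^1 147*x^4/2 dx = 147/10;
    ∫_0^1 -49*x^3 dx = -49/4;  ∫_0^1 49*x^2/4 dx = 49/12.
  Sum: 7/4 − 49/6 + 147/10 − 49/4 + 49/12 = 7/60.
  ∫_0^1 (u')² dx = ∫_0^1 (441*x^4/4 - 294*x^3 + 539*x^2/2 - 98*x + 49/4) dx. Term by term:
    ∫_0^1 441*x^4/4 dx = 441/20;  ∫_0^1 -294*x^3 dx = -147/2;  ∫_0^1 539*x^2/2 dx = 539/6;
    ∫_0^1 -98*x dx = -49;  ∫_0^1 49/4 dx = 49/4.
  Sum: 441/20 − 147/2 + 539/6 − 49 + 49/4 = 49/30.
∫_0^1 u² dx = 7/60, so ||u||_L² = sqrt(105)/30.
∫_0^1 (u')² dx = 49/30, so ||u'||_L² = 7*sqrt(30)/30.
Ratio ||u||_L² / ||u'||_L² = sqrt(14)/14.
Sharp Poincaré constant on H^1_0(0, 1) is C_P = L/π = 1/π, achieved by sin(π·x).
A polynomial bump cannot attain the sharp Poincaré constant (only the first sine eigenfunction does), so the ratio is strictly less than C_P, consistent with ||u||_L² ≤ C_P ||u'||_L².


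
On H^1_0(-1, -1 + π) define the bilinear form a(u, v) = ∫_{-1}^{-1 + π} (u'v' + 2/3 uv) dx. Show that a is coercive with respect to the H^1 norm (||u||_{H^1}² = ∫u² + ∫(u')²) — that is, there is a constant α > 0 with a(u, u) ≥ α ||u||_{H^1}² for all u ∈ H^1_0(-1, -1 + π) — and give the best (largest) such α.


α = 5/6

Coercivity of a(·,·) on H^1_0(-1, -1 + π) means a(u, u) ≥ α ||u||_{H^1}² for every u ∈ H^1_0.
The interval has length L = π, and Poincaré/coercivity depend only on L. Here a(u, u) = ∫(u')² + (2/3)·∫u².
Here 0 < c = 2/3 < 1. The condition a(u,u) ≥ α||u||_{H^1}² reads (1−α)∫(u')² ≥ (α−c)∫u². Any admissible α is ≤ 1 (rapidly oscillating u have ∫u²/∫(u')² → 0), and α = 1 would force 0 ≥ (1−c)∫u², impossible since c < 1; so 1−α > 0. By the sharp Poincaré inequality on H^1_0 of an interval of length L, ∫(u')² ≥ (π/L)²∫u² with equality for the first sine mode sin(π(x−x₀)/L) (x₀ the left endpoint), so the inequality holds for all u iff (1−α)(π/L)² ≥ α − c, i.e. α ≤ ((π/L)² + c)/((π/L)² + 1) = (1 + c(L/π)²)/(1 + (L/π)²). With (π/L)² = 1 and c = 2/3, the largest admissible constant is α = ((π/L)² + c)/((π/L)² + 1).
Simplifying, α = 5/6.


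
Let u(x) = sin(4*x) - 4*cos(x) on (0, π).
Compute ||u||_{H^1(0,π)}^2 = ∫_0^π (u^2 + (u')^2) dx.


||u||_{H^1(0,π)}^2 = -128/15 + 49*π/2

u'(x) = 4*sin(x) + 4*cos(4*x).
Expand u² and (u')² and integrate term by term on (0, π), using: for integers n ≥ 1, ∫_0^π sin²(nx) dx = ∫_0^π cos²(nx) dx = π/2; for n ≠ n', ∫_0^π sin(nx)sin(n'x) dx = ∫_0^π cos(nx)cos(n'x) dx = 0; and by product-to-sum, ∫_0^π sin(nx)cos(n'x) dx = ½∫_0^π [sin((n+n')x) + sin((n−n')x)] dx, which is 0 when n+n' is even and 2n/(n²−n'²) when n+n' is odd (it need not vanish on (0, π)).
  u² squared terms: (-4)²·∫cos(x)² dx = 16·π/2 = 8*π;  (1)²·∫sin(4x)² dx = 1·π/2 = π/2.
  u² cross terms: 2·(-4)·(1)·∫cos(x)·sin(4x) dx = -8·(8/15) = -64/15.
  So ∫_0^π u² dx = 8*π + π/2 − 64/15 = -64/15 + 17*π/2.
  (u')² squared terms: (4)²·∫cos(4x)² dx = 16·π/2 = 8*π;  (4)²·∫sin(x)² dx = 16·π/2 = 8*π.
  (u')² cross terms: 2·(4)·(4)·∫cos(4x)·sin(x) dx = 32·(-2/15) = -64/15.
  So ∫_0^π (u')² dx = 8*π + 8*π − 64/15 = -64/15 + 16*π.
||u||_{H^1}^2 = (-64/15 + 17*π/2) + (-64/15 + 16*π) = -128/15 + 49*π/2.


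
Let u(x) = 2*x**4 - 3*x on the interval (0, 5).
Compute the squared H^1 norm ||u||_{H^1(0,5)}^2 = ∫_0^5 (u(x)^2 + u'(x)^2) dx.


||u||_{H^1}^2 = 97272710/63

The H^1 norm (squared) on an interval (0, L) is
  ||u||_{H^1}^2 = ∫_0^L u(x)^2 dx + ∫_0^L u'(x)^2 dx.
Compute u'(x) = 8*x**3 - 3.
Then u(x)^2 = 4*x**8 - 12*x**5 + 9*x**2 and u'(x)^2 = 64*x**6 - 48*x**3 + 9.
Integrate each monomial from 0 to 5 using ∫_0^5 c·x^n dx = c·5^(n+1)/(n+1):
  ∫_0^5 u(x)^2 dx = ∫_0^5 (4*x^8 - 12*x^5 + 9*x^2) dx. Term by term:
    ∫_0^5 4*x^8 dx = 7812500/9;  ∫_0^5 -12*x^5 dx = -31250;  ∫_0^5 9*x^2 dx = 375.
  Sum: 7812500/9 − 31250 + 375 = 7534625/9.
  ∫_0^5 u'(x)^2 dx = ∫_0^5 (64*x^6 - 48*x^3 + 9) dx. Term by term:
    ∫_0^5 64*x^6 dx = 5000000/7;  ∫_0^5 -48*x^3 dx = -7500;  ∫_0^5 9 dx = 45.
  Sum: 5000000/7 − 7500 + 45 = 4947815/7.
Adding: ||u||_{H^1}^2 = 7534625/9 + 4947815/7 = 97272710/63.


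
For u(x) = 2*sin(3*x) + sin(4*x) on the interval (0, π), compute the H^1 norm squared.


||u||_{H^1(0,π)}^2 = 57*π/2

u'(x) = 6*cos(3*x) + 4*cos(4*x).
Expand u² and (u')² and integrate term by term on (0, π), using: for integers n ≥ 1, ∫_0^π sin²(nx) dx = ∫_0^π cos²(nx) dx = π/2; for n ≠ n', ∫_0^π sin(nx)sin(n'x) dx = ∫_0^π cos(nx)cos(n'x) dx = 0; and by product-to-sum, ∫_0^π sin(nx)cos(n'x) dx = ½∫_0^π [sin((n+n')x) + sin((n−n')x)] dx, which is 0 when n+n' is even and 2n/(n²−n'²) when n+n' is odd (it need not vanish on (0, π)).
  u² squared terms: (2)²·∫sin(3x)² dx = 4·π/2 = 2*π;  (1)²·∫sin(4x)² dx = 1·π/2 = π/2.
  u² cross terms: 2·(2)·(1)·∫sin(3x)·sin(4x) dx = 4·(0) = 0.
  So ∫_0^π u² dx = 2*π + π/2 + 0 = 5*π/2.
  (u')² squared terms: (4)²·∫cos(4x)² dx = 16·π/2 = 8*π;  (6)²·∫cos(3x)² dx = 36·π/2 = 18*π.
  (u')² cross terms: 2·(4)·(6)·∫cos(4x)·cos(3x) dx = 48·(0) = 0.
  So ∫_0^π (u')² dx = 8*π + 18*π + 0 = 26*π.
||u||_{H^1}^2 = (5*π/2) + (26*π) = 57*π/2.


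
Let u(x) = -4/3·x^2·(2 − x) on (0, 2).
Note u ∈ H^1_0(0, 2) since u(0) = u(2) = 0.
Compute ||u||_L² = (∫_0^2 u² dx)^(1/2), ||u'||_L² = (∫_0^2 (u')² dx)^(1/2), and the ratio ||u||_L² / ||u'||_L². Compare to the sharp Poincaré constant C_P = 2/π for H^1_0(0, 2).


||u||_L² / ||u'||_L² = sqrt(14)/7 < C_P = 2/π.

u(x) = -4/3·x^2·(2 − x), so u'(x) = 4*x*(3*x - 4)/3.
u(x) = -4/3·x^2·(2 − x) vanishes at x = 0 and x = 2, so u ∈ H^1_0(0, 2). Differentiate via the product rule and integrate the resulting polynomials term by term.
  ∫_0^2 u² dx = ∫_0^2 (16*x^6/9 - 64*x^5/9 + 64*x^4/9) dx. Term by term:
    ∫_0^2 16*x^6/9 dx = 2048/63;  ∫_0^2 -64*x^5/9 dx = -2048/27;  ∫_0^2 64*x^4/9 dx = 2048/45.
  Sum: 2048/63 − 2048/27 + 2048/45 = 2048/945.
  ∫_0^2 (u')² dx = ∫_0^2 (16*x^4 - 128*x^3/3 + 256*x^2/9) dx. Term by term:
    ∫_0^2 16*x^4 dx = 512/5;  ∫_0^2 -128*x^3/3 dx = -512/3;  ∫_0^2 256*x^2/9 dx = 2048/27.
  Sum: 512/5 − 512/3 + 2048/27 = 1024/135.
∫_0^2 u² dx = 2048/945, so ||u||_L² = 32*sqrt(210)/315.
∫_0^2 (u')² dx = 1024/135, so ||u'||_L² = 32*sqrt(15)/45.
Ratio ||u||_L² / ||u'||_L² = sqrt(14)/7.
Sharp Poincaré constant on H^1_0(0, 2) is C_P = L/π = 2/π, achieved by sin(π/2·x).
A polynomial bump cannot attain the sharp Poincaré constant (only the first sine eigenfunction does), so the ratio is strictly less than C_P, consistent with ||u||_L² ≤ C_P ||u'||_L².


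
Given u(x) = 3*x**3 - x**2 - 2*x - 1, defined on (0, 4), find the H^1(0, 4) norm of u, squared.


||u||_{H^1}^2 = 597124/21

The H^1 norm (squared) on an interval (0, L) is
  ||u||_{H^1}^2 = ∫_0^L u(x)^2 dx + ∫_0^L u'(x)^2 dx.
Compute u'(x) = 9*x**2 - 2*x - 2.
Then u(x)^2 = 9*x**6 - 6*x**5 - 11*x**4 - 2*x**3 + 6*x**2 + 4*x + 1 and u'(x)^2 = 81*x**4 - 36*x**3 - 32*x**2 + 8*x + 4.
Integrate each monomial from 0 to 4 using ∫_0^4 c·x^n dx = c·4^(n+1)/(n+1):
  ∫_0^4 u(x)^2 dx = ∫_0^4 (9*x^6 - 6*x^5 - 11*x^4 - 2*x^3 + 6*x^2 + 4*x + 1) dx. Term by term:
    ∫_0^4 9*x^6 dx = 147456/7;  ∫_0^4 -6*x^5 dx = -4096;  ∫_0^4 -11*x^4 dx = -11264/5;
    ∫_0^4 -2*x^3 dx = -128;  ∫_0^4 6*x^2 dx = 128;  ∫_0^4 4*x dx = 32;
    ∫_0^4 1 dx = 4.
  Sum: 147456/7 − 4096 − 11264/5 − 128 + 128 + 32 + 4 = 516332/35.
  ∫_0^4 u'(x)^2 dx = ∫_0^4 (81*x^4 - 36*x^3 - 32*x^2 + 8*x + 4) dx. Term by term:
    ∫_0^4 81*x^4 dx = 82944/5;  ∫_0^4 -36*x^3 dx = -2304;  ∫_0^4 -32*x^2 dx = -2048/3;
    ∫_0^4 8*x dx = 64;  ∫_0^4 4 dx = 16.
  Sum: 82944/5 − 2304 − 2048/3 + 64 + 16 = 205232/15.
Adding: ||u||_{H^1}^2 = 516332/35 + 205232/15 = 597124/21.


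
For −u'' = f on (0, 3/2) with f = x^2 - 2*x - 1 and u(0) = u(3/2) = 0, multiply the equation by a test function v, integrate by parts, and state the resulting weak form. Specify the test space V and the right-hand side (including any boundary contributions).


V = H^1_0(0, 3/2) (so v(0) = v(3/2) = 0); weak form: ∫_0^3/2 u'v' dx = ∫_0^3/2 (x^2 - 2*x - 1) v dx for all v ∈ V.

Multiply both sides by a test function v and integrate from 0 to 3/2:
  ∫_0^3/2 −u''(x) v(x) dx = ∫_0^3/2 f(x) v(x) dx.
Integrate the LHS by parts once:
  ∫_0^3/2 −u'' v dx = −[u'(x) v(x)]_0^3/2 + ∫_0^3/2 u'(x) v'(x) dx.
Thus ∫_0^3/2 u'(x) v'(x) dx = ∫_0^3/2 f(x) v(x) dx + [u'(x) v(x)]_0^3/2.
Choose V so that boundary terms are either known or forced to vanish.
u is Dirichlet: u(0) = u(3/2) = 0. Let V = H^1_0(0, 3/2); then v(0) = v(3/2) = 0, and [u' v]_0^3/2 = 0.
Weak formulation: find u (satisfying any essential BC) such that ∫_0^3/2 u'(x) v'(x) dx = ∫_0^3/2 f v dx for all v ∈ V.
Substituting f(x) = x^2 - 2*x - 1, the right-hand side is ∫_0^3/2 (x^2 - 2*x - 1) v dx.


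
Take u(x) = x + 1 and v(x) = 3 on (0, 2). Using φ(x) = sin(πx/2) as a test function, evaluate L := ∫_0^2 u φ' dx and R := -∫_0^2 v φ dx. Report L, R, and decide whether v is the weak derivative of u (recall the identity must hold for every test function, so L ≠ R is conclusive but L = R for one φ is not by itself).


LHS = -4/π, RHS = -12/π. No, v is not the weak derivative of u.

u(x) = x + 1, classical derivative u'(x) = 1.
φ(x) = sin(πx/2), so φ'(x) = π*cos(π*x/2)/2.
Note φ(0) = φ(2) = 0, so the boundary term u·φ vanishes.
LHS = ∫_0^2 u(x) φ'(x) dx = ∫_0^2 (π*x*cos(π*x/2)/2 + π*cos(π*x/2)/2) dx. Term by term:
  ∫_0^2 π*cos(π*x/2)/2 dx = 0;  ∫_0^2 π*x*cos(π*x/2)/2 dx = -4/π.
Sum: 0 − 4/π = -4/π.
So LHS = -4/π.
∫_0^2 v(x) φ(x) dx = ∫_0^2 (3*sin(π*x/2)) dx. Term by term:
  ∫_0^2 3*sin(π*x/2) dx = 12/π.
So RHS = -∫_0^2 v(x) φ(x) dx = -12/π.
LHS − RHS = 8/π ≠ 0, so the identity fails.
(For a valid weak derivative the identity must hold for EVERY test function, in particular this one. The failure shows v is NOT the weak derivative of u.)
Correct weak derivative would be u'(x) = 1.


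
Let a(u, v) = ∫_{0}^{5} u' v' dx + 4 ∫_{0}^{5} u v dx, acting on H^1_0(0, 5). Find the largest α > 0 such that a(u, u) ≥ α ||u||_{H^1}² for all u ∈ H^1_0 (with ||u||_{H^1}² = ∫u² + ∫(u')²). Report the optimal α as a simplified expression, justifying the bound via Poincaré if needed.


α = 1

Coercivity of a(·,·) on H^1_0(0, 5) means a(u, u) ≥ α ||u||_{H^1}² for every u ∈ H^1_0.
The interval has length L = 5, and Poincaré/coercivity depend only on L. Here a(u, u) = ∫(u')² + (4)·∫u².
Here c = 4 ≥ 1, so a(u,u) = ∫(u')² + c∫u² ≥ ∫(u')² + ∫u² = ||u||_{H^1}², i.e. α = 1 works. No larger α is possible: a(u,u) ≥ α||u||_{H^1}² means (1−α)∫(u')² ≥ (α−c)∫u², and for the modes u_n = sin(nπ(x−x₀)/L) (x₀ the left endpoint) one has ∫u_n²/∫(u_n')² = (L/(nπ))² → 0, so a(u_n,u_n)/||u_n||_{H^1}² → 1. Hence the optimal constant is α = 1.
Therefore α = 1.


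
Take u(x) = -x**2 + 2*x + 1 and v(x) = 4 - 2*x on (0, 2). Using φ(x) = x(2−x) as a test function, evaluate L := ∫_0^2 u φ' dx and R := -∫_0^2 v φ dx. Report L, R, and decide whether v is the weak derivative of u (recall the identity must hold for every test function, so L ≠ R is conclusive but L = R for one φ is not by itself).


LHS = 0, RHS = -8/3. No, v is not the weak derivative of u.

u(x) = -x**2 + 2*x + 1, classical derivative u'(x) = 2 - 2*x.
φ(x) = x(2−x), so φ'(x) = 2 - 2*x.
Note φ(0) = φ(2) = 0, so the boundary term u·φ vanishes.
LHS = ∫_0^2 u(x) φ'(x) dx = ∫_0^2 (2*x^3 - 6*x^2 + 2*x + 2) dx. Term by term:
  ∫_0^2 2*x^3 dx = 8;  ∫_0^2 -6*x^2 dx = -16;  ∫_0^2 2*x dx = 4;
  ∫_0^2 2 dx = 4.
Sum: 8 − 16 + 4 + 4 = 0.
So LHS = 0.
∫_0^2 v(x) φ(x) dx = ∫_0^2 (2*x^3 - 8*x^2 + 8*x) dx. Term by term:
  ∫_0^2 2*x^3 dx = 8;  ∫_0^2 -8*x^2 dx = -64/3;  ∫_0^2 8*x dx = 16.
Sum: 8 − 64/3 + 16 = 8/3.
So RHS = -∫_0^2 v(x) φ(x) dx = -8/3.
LHS − RHS = 8/3 ≠ 0, so the identity fails.
(For a valid weak derivative the identity must hold for EVERY test function, in particular this one. The failure shows v is NOT the weak derivative of u.)
Correct weak derivative would be u'(x) = 2 - 2*x.


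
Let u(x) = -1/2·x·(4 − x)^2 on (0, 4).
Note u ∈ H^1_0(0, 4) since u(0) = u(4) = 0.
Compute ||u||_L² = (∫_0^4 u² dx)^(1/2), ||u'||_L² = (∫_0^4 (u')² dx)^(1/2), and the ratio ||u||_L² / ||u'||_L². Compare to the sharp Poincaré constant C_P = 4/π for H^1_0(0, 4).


||u||_L² / ||u'||_L² = 2*sqrt(14)/7 < C_P = 4/π.

u(x) = -1/2·x·(4 − x)^2, so u'(x) = (4 - 3*x)*(x/2 - 2).
u(x) = -1/2·x·(4 − x)^2 vanishes at x = 0 and x = 4, so u ∈ H^1_0(0, 4). Differentiate via the product rule and integrate the resulting polynomials term by term.
  ∫_0^4 u² dx = ∫_0^4 (x^6/4 - 4*x^5 + 24*x^4 - 64*x^3 + 64*x^2) dx. Term by term:
    ∫_0^4 x^6/4 dx = 4096/7;  ∫_0^4 -4*x^5 dx = -8192/3;  ∫_0^4 24*x^4 dx = 24576/5;
    ∫_0^4 -64*x^3 dx = -4096;  ∫_0^4 64*x^2 dx = 4096/3.
  Sum: 4096/7 − 8192/3 + 24576/5 − 4096 + 4096/3 = 4096/105.
  ∫_0^4 (u')² dx = ∫_0^4 (9*x^4/4 - 24*x^3 + 88*x^2 - 128*x + 64) dx. Term by term:
    ∫_0^4 9*x^4/4 dx = 2304/5;  ∫_0^4 -24*x^3 dx = -1536;  ∫_0^4 88*x^2 dx = 5632/3;
    ∫_0^4 -128*x dx = -1024;  ∫_0^4 64 dx = 256.
  Sum: 2304/5 − 1536 + 5632/3 − 1024 + 256 = 512/15.
∫_0^4 u² dx = 4096/105, so ||u||_L² = 64*sqrt(105)/105.
∫_0^4 (u')² dx = 512/15, so ||u'||_L² = 16*sqrt(30)/15.
Ratio ||u||_L² / ||u'||_L² = 2*sqrt(14)/7.
Sharp Poincaré constant on H^1_0(0, 4) is C_P = L/π = 4/π, achieved by sin(π/4·x).
A polynomial bump cannot attain the sharp Poincaré constant (only the first sine eigenfunction does), so the ratio is strictly less than C_P, consistent with ||u||_L² ≤ C_P ||u'||_L².


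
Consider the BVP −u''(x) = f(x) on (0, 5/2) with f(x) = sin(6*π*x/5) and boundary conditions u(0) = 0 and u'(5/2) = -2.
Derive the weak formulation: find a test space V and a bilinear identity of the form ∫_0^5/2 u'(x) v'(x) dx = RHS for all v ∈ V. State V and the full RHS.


V = {v ∈ H^1(0, 5/2) : v(0) = 0} (test functions vanish at x = 0 where u is specified); weak form: ∫_0^5/2 u'v' dx = ∫_0^5/2 (sin(6*π*x/5)) v dx − 2·v(5/2) for all v ∈ V.

Multiply both sides by a test function v and integrate from 0 to 5/2:
  ∫_0^5/2 −u''(x) v(x) dx = ∫_0^5/2 f(x) v(x) dx.
Integrate the LHS by parts once:
  ∫_0^5/2 −u'' v dx = −[u'(x) v(x)]_0^5/2 + ∫_0^5/2 u'(x) v'(x) dx.
Thus ∫_0^5/2 u'(x) v'(x) dx = ∫_0^5/2 f(x) v(x) dx + [u'(x) v(x)]_0^5/2.
Choose V so that boundary terms are either known or forced to vanish.
Mixed BC: u(0) = 0 (Dirichlet) and u'(5/2) = -2 (Neumann). Define V = {v ∈ H^1(0, 5/2) : v(0) = 0}. Then [u' v]_0^5/2 = u'(5/2)·v(5/2) − u'(0)·0 = − 2·v(5/2).
Weak formulation: find u (satisfying any essential BC) such that ∫_0^5/2 u'(x) v'(x) dx = ∫_0^5/2 f v dx − 2·v(5/2) for all v ∈ V (Dirichlet at 0 absorbed into V; Neumann datum at x = 5/2 contributes the boundary term).
Substituting f(x) = sin(6*π*x/5), the right-hand side is ∫_0^5/2 (sin(6*π*x/5)) v dx − 2·v(5/2).


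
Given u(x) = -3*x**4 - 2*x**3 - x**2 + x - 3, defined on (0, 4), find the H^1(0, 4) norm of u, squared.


||u||_{H^1}^2 = 12580328/15

The H^1 norm (squared) on an interval (0, L) is
  ||u||_{H^1}^2 = ∫_0^L u(x)^2 dx + ∫_0^L u'(x)^2 dx.
Compute u'(x) = -12*x**3 - 6*x**2 - 2*x + 1.
Then u(x)^2 = 9*x**8 + 12*x**7 + 10*x**6 - 2*x**5 + 15*x**4 + 10*x**3 + 7*x**2 - 6*x + 9 and u'(x)^2 = 144*x**6 + 144*x**5 + 84*x**4 - 8*x**2 - 4*x + 1.
Integrate each monomial from 0 to 4 using ∫_0^4 c·x^n dx = c·4^(n+1)/(n+1):
  ∫_0^4 u(x)^2 dx = ∫_0^4 (9*x^8 + 12*x^7 + 10*x^6 - 2*x^5 + 15*x^4 + 10*x^3 + 7*x^2 - 6*x + 9) dx. Term by term:
    ∫_0^4 9*x^8 dx = 262144;  ∫_0^4 12*x^7 dx = 98304;  ∫_0^4 10*x^6 dx = 163840/7;
    ∫_0^4 -2*x^5 dx = -4096/3;  ∫_0^4 15*x^4 dx = 3072;  ∫_0^4 10*x^3 dx = 640;
    ∫_0^4 7*x^2 dx = 448/3;  ∫_0^4 -6*x dx = -48;  ∫_0^4 9 dx = 36.
  Sum: 262144 + 98304 + 163840/7 − 4096/3 + 3072 + 640 + 448/3 − 48 + 36 = 2704364/7.
  ∫_0^4 u'(x)^2 dx = ∫_0^4 (144*x^6 + 144*x^5 + 84*x^4 - 8*x^2 - 4*x + 1) dx. Term by term:
    ∫_0^4 144*x^6 dx = 2359296/7;  ∫_0^4 144*x^5 dx = 98304;  ∫_0^4 84*x^4 dx = 86016/5;
    ∫_0^4 -8*x^2 dx = -512/3;  ∫_0^4 -4*x dx = -32;  ∫_0^4 1 dx = 4.
  Sum: 2359296/7 + 98304 + 86016/5 − 512/3 − 32 + 4 = 47496836/105.
Adding: ||u||_{H^1}^2 = 2704364/7 + 47496836/105 = 12580328/15.


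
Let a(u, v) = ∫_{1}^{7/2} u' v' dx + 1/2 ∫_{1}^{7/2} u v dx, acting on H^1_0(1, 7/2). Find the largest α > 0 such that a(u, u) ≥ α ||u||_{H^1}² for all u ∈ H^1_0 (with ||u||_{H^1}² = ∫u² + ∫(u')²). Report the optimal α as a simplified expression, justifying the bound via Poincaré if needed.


α = (25 + 8*π^2)/(2*(25 + 4*π^2))

Coercivity of a(·,·) on H^1_0(1, 7/2) means a(u, u) ≥ α ||u||_{H^1}² for every u ∈ H^1_0.
The interval has length L = 5/2, and Poincaré/coercivity depend only on L. Here a(u, u) = ∫(u')² + (1/2)·∫u².
Here 0 < c = 1/2 < 1. The condition a(u,u) ≥ α||u||_{H^1}² reads (1−α)∫(u')² ≥ (α−c)∫u². Any admissible α is ≤ 1 (rapidly oscillating u have ∫u²/∫(u')² → 0), and α = 1 would force 0 ≥ (1−c)∫u², impossible since c < 1; so 1−α > 0. By the sharp Poincaré inequality on H^1_0 of an interval of length L, ∫(u')² ≥ (π/L)²∫u² with equality for the first sine mode sin(π(x−x₀)/L) (x₀ the left endpoint), so the inequality holds for all u iff (1−α)(π/L)² ≥ α − c, i.e. α ≤ ((π/L)² + c)/((π/L)² + 1) = (1 + c(L/π)²)/(1 + (L/π)²). With (π/L)² = 4*π^2/25 and c = 1/2, the largest admissible constant is α = ((π/L)² + c)/((π/L)² + 1).
Simplifying, α = (25 + 8*π^2)/(2*(25 + 4*π^2)).


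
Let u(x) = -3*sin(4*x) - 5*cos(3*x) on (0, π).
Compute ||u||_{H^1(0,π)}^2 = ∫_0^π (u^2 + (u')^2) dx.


||u||_{H^1(0,π)}^2 = 2400/7 + 403*π/2

u'(x) = 15*sin(3*x) - 12*cos(4*x).
Expand u² and (u')² and integrate term by term on (0, π), using: for integers n ≥ 1, ∫_0^π sin²(nx) dx = ∫_0^π cos²(nx) dx = π/2; for n ≠ n', ∫_0^π sin(nx)sin(n'x) dx = ∫_0^π cos(nx)cos(n'x) dx = 0; and by product-to-sum, ∫_0^π sin(nx)cos(n'x) dx = ½∫_0^π [sin((n+n')x) + sin((n−n')x)] dx, which is 0 when n+n' is even and 2n/(n²−n'²) when n+n' is odd (it need not vanish on (0, π)).
  u² squared terms: (-5)²·∫cos(3x)² dx = 25·π/2 = 25*π/2;  (-3)²·∫sin(4x)² dx = 9·π/2 = 9*π/2.
  u² cross terms: 2·(-5)·(-3)·∫cos(3x)·sin(4x) dx = 30·(8/7) = 240/7.
  So ∫_0^π u² dx = 25*π/2 + 9*π/2 + 240/7 = 240/7 + 17*π.
  (u')² squared terms: (-12)²·∫cos(4x)² dx = 144·π/2 = 72*π;  (15)²·∫sin(3x)² dx = 225·π/2 = 225*π/2.
  (u')² cross terms: 2·(-12)·(15)·∫cos(4x)·sin(3x) dx = -360·(-6/7) = 2160/7.
  So ∫_0^π (u')² dx = 72*π + 225*π/2 + 2160/7 = 2160/7 + 369*π/2.
||u||_{H^1}^2 = (240/7 + 17*π) + (2160/7 + 369*π/2) = 2400/7 + 403*π/2.


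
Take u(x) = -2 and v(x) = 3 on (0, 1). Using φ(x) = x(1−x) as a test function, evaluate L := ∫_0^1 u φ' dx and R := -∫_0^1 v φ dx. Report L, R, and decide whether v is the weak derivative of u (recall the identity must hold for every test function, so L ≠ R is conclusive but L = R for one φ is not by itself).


LHS = 0, RHS = -1/2. No, v is not the weak derivative of u.

u(x) = -2, classical derivative u'(x) = 0.
φ(x) = x(1−x), so φ'(x) = 1 - 2*x.
Note φ(0) = φ(1) = 0, so the boundary term u·φ vanishes.
LHS = ∫_0^1 u(x) φ'(x) dx = ∫_0^1 (4*x - 2) dx. Term by term:
  ∫_0^1 4*x dx = 2;  ∫_0^1 -2 dx = -2.
Sum: 2 − 2 = 0.
So LHS = 0.
∫_0^1 v(x) φ(x) dx = ∫_0^1 (-3*x^2 + 3*x) dx. Term by term:
  ∫_0^1 -3*x^2 dx = -1;  ∫_0^1 3*x dx = 3/2.
Sum: -1 + 3/2 = 1/2.
So RHS = -∫_0^1 v(x) φ(x) dx = -1/2.
LHS − RHS = 1/2 ≠ 0, so the identity fails.
(For a valid weak derivative the identity must hold for EVERY test function, in particular this one. The failure shows v is NOT the weak derivative of u.)
Correct weak derivative would be u'(x) = 0.


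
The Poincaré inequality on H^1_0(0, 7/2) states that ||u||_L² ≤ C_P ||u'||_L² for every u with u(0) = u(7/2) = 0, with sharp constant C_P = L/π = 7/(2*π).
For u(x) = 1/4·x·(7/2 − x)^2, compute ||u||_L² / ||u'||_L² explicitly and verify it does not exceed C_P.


||u||_L² / ||u'||_L² = sqrt(14)/4 < C_P = 7/(2*π).

u(x) = 1/4·x·(7/2 − x)^2, so u'(x) = (2*x - 7)*(6*x - 7)/16.
u(x) = 1/4·x·(7/2 − x)^2 vanishes at x = 0 and x = 7/2, so u ∈ H^1_0(0, 7/2). Differentiate via the product rule and integrate the resulting polynomials term by term.
  ∫_0^7/2 u² dx = ∫_0^7/2 (x^6/16 - 7*x^5/8 + 147*x^4/32 - 343*x^3/32 + 2401*x^2/256) dx. Term by term:
    ∫_0^7/2 x^6/16 dx = 117649/2048;  ∫_0^7/2 -7*x^5/8 dx = -823543/3072;  ∫_0^7/2 147*x^4/32 dx = 2470629/5120;
    ∫_0^7/2 -343*x^3/32 dx = -823543/2048;  ∫_0^7/2 2401*x^2/256 dx = 823543/6144.
  Sum: 117649/2048 − 823543/3072 + 2470629/5120 − 823543/2048 + 823543/6144 = 117649/30720.
  ∫_0^7/2 (u')² dx = ∫_0^7/2 (9*x^4/16 - 21*x^3/4 + 539*x^2/32 - 343*x/16 + 2401/256) dx. Term by term:
    ∫_0^7/2 9*x^4/16 dx = 151263/2560;  ∫_0^7/2 -21*x^3/4 dx = -50421/256;  ∫_0^7/2 539*x^2/32 dx = 184877/768;
    ∫_0^7/2 -343*x/16 dx = -16807/128;  ∫_0^7/2 2401/256 dx = 16807/512.
  Sum: 151263/2560 − 50421/256 + 184877/768 − 16807/128 + 16807/512 = 16807/3840.
∫_0^7/2 u² dx = 117649/30720, so ||u||_L² = 343*sqrt(30)/960.
∫_0^7/2 (u')² dx = 16807/3840, so ||u'||_L² = 49*sqrt(105)/240.
Ratio ||u||_L² / ||u'||_L² = sqrt(14)/4.
Sharp Poincaré constant on H^1_0(0, 7/2) is C_P = L/π = 7/(2*π), achieved by sin(2*π/7·x).
A polynomial bump cannot attain the sharp Poincaré constant (only the first sine eigenfunction does), so the ratio is strictly less than C_P, consistent with ||u||_L² ≤ C_P ||u'||_L².


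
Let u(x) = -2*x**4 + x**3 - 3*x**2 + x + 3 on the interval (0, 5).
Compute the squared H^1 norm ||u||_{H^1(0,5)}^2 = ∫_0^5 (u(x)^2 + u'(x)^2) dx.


||u||_{H^1}^2 = 25901425/18

The H^1 norm (squared) on an interval (0, L) is
  ||u||_{H^1}^2 = ∫_0^L u(x)^2 dx + ∫_0^L u'(x)^2 dx.
Compute u'(x) = -8*x**3 + 3*x**2 - 6*x + 1.
Then u(x)^2 = 4*x**8 - 4*x**7 + 13*x**6 - 10*x**5 - x**4 - 17*x**2 + 6*x + 9 and u'(x)^2 = 64*x**6 - 48*x**5 + 105*x**4 - 52*x**3 + 42*x**2 - 12*x + 1.
Integrate each monomial from 0 to 5 using ∫_0^5 c·x^n dx = c·5^(n+1)/(n+1):
  ∫_0^5 u(x)^2 dx = ∫_0^5 (4*x^8 - 4*x^7 + 13*x^6 - 10*x^5 - x^4 - 17*x^2 + 6*x + 9) dx. Term by term:
    ∫_0^5 4*x^8 dx = 7812500/9;  ∫_0^5 -4*x^7 dx = -390625/2;  ∫_0^5 13*x^6 dx = 1015625/7;
    ∫_0^5 -10*x^5 dx = -78125/3;  ∫_0^5 -x^4 dx = -625;  ∫_0^5 -17*x^2 dx = -2125/3;
    ∫_0^5 6*x dx = 75;  ∫_0^5 9 dx = 45.
  Sum: 7812500/9 − 390625/2 + 1015625/7 − 78125/3 − 625 − 2125/3 + 75 + 45 = 99612745/126.
  ∫_0^5 u'(x)^2 dx = ∫_0^5 (64*x^6 - 48*x^5 + 105*x^4 - 52*x^3 + 42*x^2 - 12*x + 1) dx. Term by term:
    ∫_0^5 64*x^6 dx = 5000000/7;  ∫_0^5 -48*x^5 dx = -125000;  ∫_0^5 105*x^4 dx = 65625;
    ∫_0^5 -52*x^3 dx = -8125;  ∫_0^5 42*x^2 dx = 1750;  ∫_0^5 -12*x dx = -150;
    ∫_0^5 1 dx = 5.
  Sum: 5000000/7 − 125000 + 65625 − 8125 + 1750 − 150 + 5 = 4538735/7.
Adding: ||u||_{H^1}^2 = 99612745/126 + 4538735/7 = 25901425/18.


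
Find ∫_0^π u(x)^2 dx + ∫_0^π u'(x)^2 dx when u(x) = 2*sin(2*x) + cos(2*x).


||u||_{H^1(0,π)}^2 = 25*π/2

u'(x) = -2*sin(2*x) + 4*cos(2*x).
Expand u² and (u')² and integrate term by term on (0, π), using: for integers n ≥ 1, ∫_0^π sin²(nx) dx = ∫_0^π cos²(nx) dx = π/2; for n ≠ n', ∫_0^π sin(nx)sin(n'x) dx = ∫_0^π cos(nx)cos(n'x) dx = 0; and by product-to-sum, ∫_0^π sin(nx)cos(n'x) dx = ½∫_0^π [sin((n+n')x) + sin((n−n')x)] dx, which is 0 when n+n' is even and 2n/(n²−n'²) when n+n' is odd (it need not vanish on (0, π)).
  u² squared terms: (2)²·∫sin(2x)² dx = 4·π/2 = 2*π;  (1)²·∫cos(2x)² dx = 1·π/2 = π/2.
  u² cross terms: 2·(2)·(1)·∫sin(2x)·cos(2x) dx = 4·(0) = 0.
  So ∫_0^π u² dx = 2*π + π/2 + 0 = 5*π/2.
  (u')² squared terms: (-2)²·∫sin(2x)² dx = 4·π/2 = 2*π;  (4)²·∫cos(2x)² dx = 16·π/2 = 8*π.
  (u')² cross terms: 2·(-2)·(4)·∫sin(2x)·cos(2x) dx = -16·(0) = 0.
  So ∫_0^π (u')² dx = 2*π + 8*π + 0 = 10*π.
||u||_{H^1}^2 = (5*π/2) + (10*π) = 25*π/2.


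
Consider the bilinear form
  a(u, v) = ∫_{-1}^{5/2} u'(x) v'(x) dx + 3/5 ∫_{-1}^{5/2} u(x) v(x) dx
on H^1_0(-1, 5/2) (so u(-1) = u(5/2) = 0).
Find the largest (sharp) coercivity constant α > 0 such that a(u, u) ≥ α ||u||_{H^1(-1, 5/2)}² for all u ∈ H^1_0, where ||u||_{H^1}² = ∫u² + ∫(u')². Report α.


α = (147 + 20*π^2)/(5*(4*π^2 + 49))

Coercivity of a(·,·) on H^1_0(-1, 5/2) means a(u, u) ≥ α ||u||_{H^1}² for every u ∈ H^1_0.
The interval has length L = 7/2, and Poincaré/coercivity depend only on L. Here a(u, u) = ∫(u')² + (3/5)·∫u².
Here 0 < c = 3/5 < 1. The condition a(u,u) ≥ α||u||_{H^1}² reads (1−α)∫(u')² ≥ (α−c)∫u². Any admissible α is ≤ 1 (rapidly oscillating u have ∫u²/∫(u')² → 0), and α = 1 would force 0 ≥ (1−c)∫u², impossible since c < 1; so 1−α > 0. By the sharp Poincaré inequality on H^1_0 of an interval of length L, ∫(u')² ≥ (π/L)²∫u² with equality for the first sine mode sin(π(x−x₀)/L) (x₀ the left endpoint), so the inequality holds for all u iff (1−α)(π/L)² ≥ α − c, i.e. α ≤ ((π/L)² + c)/((π/L)² + 1) = (1 + c(L/π)²)/(1 + (L/π)²). With (π/L)² = 4*π^2/49 and c = 3/5, the largest admissible constant is α = ((π/L)² + c)/((π/L)² + 1).
Simplifying, α = (147 + 20*π^2)/(5*(4*π^2 + 49)).


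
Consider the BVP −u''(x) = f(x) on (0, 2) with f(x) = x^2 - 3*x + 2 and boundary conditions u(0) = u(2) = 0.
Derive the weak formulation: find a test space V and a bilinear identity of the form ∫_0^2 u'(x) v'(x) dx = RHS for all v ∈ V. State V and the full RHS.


V = H^1_0(0, 2) (so v(0) = v(2) = 0); weak form: ∫_0^2 u'v' dx = ∫_0^2 (x^2 - 3*x + 2) v dx for all v ∈ V.

Multiply both sides by a test function v and integrate from 0 to 2:
  ∫_0^2 −u''(x) v(x) dx = ∫_0^2 f(x) v(x) dx.
Integrate the LHS by parts once:
  ∫_0^2 −u'' v dx = −[u'(x) v(x)]_0^2 + ∫_0^2 u'(x) v'(x) dx.
Thus ∫_0^2 u'(x) v'(x) dx = ∫_0^2 f(x) v(x) dx + [u'(x) v(x)]_0^2.
Choose V so that boundary terms are either known or forced to vanish.
u is Dirichlet: u(0) = u(2) = 0. Let V = H^1_0(0, 2); then v(0) = v(2) = 0, and [u' v]_0^2 = 0.
Weak formulation: find u (satisfying any essential BC) such that ∫_0^2 u'(x) v'(x) dx = ∫_0^2 f v dx for all v ∈ V.
Substituting f(x) = x^2 - 3*x + 2, the right-hand side is ∫_0^2 (x^2 - 3*x + 2) v dx.


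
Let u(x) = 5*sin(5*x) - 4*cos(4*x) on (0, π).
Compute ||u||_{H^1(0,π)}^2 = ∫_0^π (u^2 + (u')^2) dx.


||u||_{H^1(0,π)}^2 = -6800/9 + 461*π

u'(x) = 16*sin(4*x) + 25*cos(5*x).
Expand u² and (u')² and integrate term by term on (0, π), using: for integers n ≥ 1, ∫_0^π sin²(nx) dx = ∫_0^π cos²(nx) dx = π/2; for n ≠ n', ∫_0^π sin(nx)sin(n'x) dx = ∫_0^π cos(nx)cos(n'x) dx = 0; and by product-to-sum, ∫_0^π sin(nx)cos(n'x) dx = ½∫_0^π [sin((n+n')x) + sin((n−n')x)] dx, which is 0 when n+n' is even and 2n/(n²−n'²) when n+n' is odd (it need not vanish on (0, π)).
  u² squared terms: (-4)²·∫cos(4x)² dx = 16·π/2 = 8*π;  (5)²·∫sin(5x)² dx = 25·π/2 = 25*π/2.
  u² cross terms: 2·(-4)·(5)·∫cos(4x)·sin(5x) dx = -40·(10/9) = -400/9.
  So ∫_0^π u² dx = 8*π + 25*π/2 − 400/9 = -400/9 + 41*π/2.
  (u')² squared terms: (16)²·∫sin(4x)² dx = 256·π/2 = 128*π;  (25)²·∫cos(5x)² dx = 625·π/2 = 625*π/2.
  (u')² cross terms: 2·(16)·(25)·∫sin(4x)·cos(5x) dx = 800·(-8/9) = -6400/9.
  So ∫_0^π (u')² dx = 128*π + 625*π/2 − 6400/9 = -6400/9 + 881*π/2.
||u||_{H^1}^2 = (-400/9 + 41*π/2) + (-6400/9 + 881*π/2) = -6800/9 + 461*π.


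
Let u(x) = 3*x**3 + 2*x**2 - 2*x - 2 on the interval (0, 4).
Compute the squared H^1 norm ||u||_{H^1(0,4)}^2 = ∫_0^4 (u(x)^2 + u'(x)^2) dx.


||u||_{H^1}^2 = 1644704/35

The H^1 norm (squared) on an interval (0, L) is
  ||u||_{H^1}^2 = ∫_0^L u(x)^2 dx + ∫_0^L u'(x)^2 dx.
Compute u'(x) = 9*x**2 + 4*x - 2.
Then u(x)^2 = 9*x**6 + 12*x**5 - 8*x**4 - 20*x**3 - 4*x**2 + 8*x + 4 and u'(x)^2 = 81*x**4 + 72*x**3 - 20*x**2 - 16*x + 4.
Integrate each monomial from 0 to 4 using ∫_0^4 c·x^n dx = c·4^(n+1)/(n+1):
  ∫_0^4 u(x)^2 dx = ∫_0^4 (9*x^6 + 12*x^5 - 8*x^4 - 20*x^3 - 4*x^2 + 8*x + 4) dx. Term by term:
    ∫_0^4 9*x^6 dx = 147456/7;  ∫_0^4 12*x^5 dx = 8192;  ∫_0^4 -8*x^4 dx = -8192/5;
    ∫_0^4 -20*x^3 dx = -1280;  ∫_0^4 -4*x^2 dx = -256/3;  ∫_0^4 8*x dx = 64;
    ∫_0^4 4 dx = 16.
  Sum: 147456/7 + 8192 − 8192/5 − 1280 − 256/3 + 64 + 16 = 2765008/105.
  ∫_0^4 u'(x)^2 dx = ∫_0^4 (81*x^4 + 72*x^3 - 20*x^2 - 16*x + 4) dx. Term by term:
    ∫_0^4 81*x^4 dx = 82944/5;  ∫_0^4 72*x^3 dx = 4608;  ∫_0^4 -20*x^2 dx = -1280/3;
    ∫_0^4 -16*x dx = -128;  ∫_0^4 4 dx = 16.
  Sum: 82944/5 + 4608 − 1280/3 − 128 + 16 = 309872/15.
Adding: ||u||_{H^1}^2 = 2765008/105 + 309872/15 = 1644704/35.


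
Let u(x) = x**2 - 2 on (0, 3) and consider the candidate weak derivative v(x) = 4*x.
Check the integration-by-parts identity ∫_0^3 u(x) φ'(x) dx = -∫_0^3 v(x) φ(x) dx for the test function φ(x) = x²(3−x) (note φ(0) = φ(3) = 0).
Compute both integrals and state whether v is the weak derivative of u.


LHS = -243/10, RHS = -243/5. No, v is not the weak derivative of u.

u(x) = x**2 - 2, classical derivative u'(x) = 2*x.
φ(x) = x²(3−x), so φ'(x) = 3*x*(2 - x).
Note φ(0) = φ(3) = 0, so the boundary term u·φ vanishes.
LHS = ∫_0^3 u(x) φ'(x) dx = ∫_0^3 (-3*x^4 + 6*x^3 + 6*x^2 - 12*x) dx. Term by term:
  ∫_0^3 -3*x^4 dx = -729/5;  ∫_0^3 6*x^3 dx = 243/2;  ∫_0^3 6*x^2 dx = 54;
  ∫_0^3 -12*x dx = -54.
Sum: -729/5 + 243/2 + 54 − 54 = -243/10.
So LHS = -243/10.
∫_0^3 v(x) φ(x) dx = ∫_0^3 (-4*x^4 + 12*x^3) dx. Term by term:
  ∫_0^3 -4*x^4 dx = -972/5;  ∫_0^3 12*x^3 dx = 243.
Sum: -972/5 + 243 = 243/5.
So RHS = -∫_0^3 v(x) φ(x) dx = -243/5.
LHS − RHS = 243/10 ≠ 0, so the identity fails.
(For a valid weak derivative the identity must hold for EVERY test function, in particular this one. The failure shows v is NOT the weak derivative of u.)
Correct weak derivative would be u'(x) = 2*x.


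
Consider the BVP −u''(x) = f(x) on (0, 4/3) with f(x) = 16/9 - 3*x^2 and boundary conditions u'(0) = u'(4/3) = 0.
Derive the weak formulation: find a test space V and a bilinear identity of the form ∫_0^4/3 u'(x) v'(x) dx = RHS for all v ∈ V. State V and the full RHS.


V = H^1(0, 4/3) (no boundary constraint on v; u is determined up to an additive constant); weak form: ∫_0^4/3 u'v' dx = ∫_0^4/3 (16/9 - 3*x^2) v dx for all v ∈ V.

Multiply both sides by a test function v and integrate from 0 to 4/3:
  ∫_0^4/3 −u''(x) v(x) dx = ∫_0^4/3 f(x) v(x) dx.
Integrate the LHS by parts once:
  ∫_0^4/3 −u'' v dx = −[u'(x) v(x)]_0^4/3 + ∫_0^4/3 u'(x) v'(x) dx.
Thus ∫_0^4/3 u'(x) v'(x) dx = ∫_0^4/3 f(x) v(x) dx + [u'(x) v(x)]_0^4/3.
Choose V so that boundary terms are either known or forced to vanish.
u has homogeneous Neumann: u'(0) = u'(4/3) = 0. So [u' v]_0^4/3 = 0·v(4/3) − 0·v(0) = 0 for any v; take V = H^1(0, 4/3).
Weak formulation: find u (satisfying any essential BC) such that ∫_0^4/3 u'(x) v'(x) dx = ∫_0^4/3 f v dx for all v ∈ V (homogeneous Neumann, so boundary terms vanish).
Substituting f(x) = 16/9 - 3*x^2, the right-hand side is ∫_0^4/3 (16/9 - 3*x^2) v dx.
Compatibility check (pure Neumann): taking v ≡ 1 ∈ V gives 0 = ∫_0^4/3 f dx + (0) − (0), i.e. ∫_0^4/3 f dx must equal u'(0) − u'(4/3) = 0. Indeed ∫_0^4/3 (16/9 - 3*x^2) dx = 0, so the data are compatible. The solution is then unique only up to an additive constant (fix it e.g. by requiring ∫_0^4/3 u dx = 0).
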